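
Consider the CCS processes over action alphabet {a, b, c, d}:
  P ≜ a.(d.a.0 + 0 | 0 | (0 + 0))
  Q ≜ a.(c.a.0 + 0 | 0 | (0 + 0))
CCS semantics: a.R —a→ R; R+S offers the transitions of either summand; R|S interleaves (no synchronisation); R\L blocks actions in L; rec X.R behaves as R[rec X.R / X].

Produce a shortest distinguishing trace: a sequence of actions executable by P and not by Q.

Reachable graph of P (4 states):
  s0 = a.(d.a.0 + 0 | 0 | (0 + 0)) has moves -a-> s1
  s1 = d.a.0 + 0 | 0 | (0 + 0) has moves -d-> s2
  s2 = a.0 has moves -a-> s3
  s3 = 0 has moves ·
Reachable graph of Q (4 states):
  t0 = a.(c.a.0 + 0 | 0 | (0 + 0)) has moves -a-> t1
  t1 = c.a.0 + 0 | 0 | (0 + 0) has moves -c-> t2
  t2 = a.0 has moves -a-> t3
  t3 = 0 has moves ·
Run σ = ⟨ad⟩ on P: start {s0}
  step 1 (a): {s1}
  step 2 (d): {s2}
  ✓ P
Run σ = ⟨ad⟩ on Q: start {t0}
  step 1 (a): {t1}
  step 2 (d): no successor for Q

ad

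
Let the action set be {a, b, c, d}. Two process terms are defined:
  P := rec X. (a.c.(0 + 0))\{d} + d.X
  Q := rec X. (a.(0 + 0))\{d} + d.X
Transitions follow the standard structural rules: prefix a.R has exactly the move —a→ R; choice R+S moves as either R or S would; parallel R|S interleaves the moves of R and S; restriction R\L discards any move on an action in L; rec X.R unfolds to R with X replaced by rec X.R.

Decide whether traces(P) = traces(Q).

NO — witness ⟨ac⟩

P's transition system — 3 states:
  m0 = rec X. (a.c.(0 + 0))\{d} + d.X → =a=> m1, =d=> m0
  m1 = (c.(0 + 0))\{d} → =c=> m2
  m2 = (0 + 0)\{d} → stopped
Q's transition system — 2 states:
  n0 = rec X. (a.(0 + 0))\{d} + d.X → =a=> n1, =d=> n0
  n1 = (0 + 0)\{d} → stopped
Executing ac from P (initial set {m0}):
  step 1 (a): {m1}
  step 2 (c): {m2}
  P completes σ.
Executing ac from Q (initial set {n0}):
  step 1 (a): {n1}
  step 2 (c): ∅ (Q stuck)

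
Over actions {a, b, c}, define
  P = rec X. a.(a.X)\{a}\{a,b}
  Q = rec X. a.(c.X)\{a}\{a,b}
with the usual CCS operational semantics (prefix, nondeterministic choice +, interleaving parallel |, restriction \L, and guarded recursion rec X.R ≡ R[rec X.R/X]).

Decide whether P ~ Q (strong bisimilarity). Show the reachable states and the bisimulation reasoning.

not bisimilar

LTS(P): 2 reachable states
  u0 = rec X. a.(a.X)\{a}\{a,b} → ··a··> u1
  u1 = (a.(rec X. a.(a.X)\{a}\{a,b}))\{a}\{a,b} → ∅
LTS(Q): 3 reachable states
  v0 = rec X. a.(c.X)\{a}\{a,b} → ··a··> v1
  v1 = (c.(rec X. a.(c.X)\{a}\{a,b}))\{a}\{a,b} → ··c··> v2
  v2 = (rec X. a.(c.X)\{a}\{a,b})\{a}\{a,b} → ∅
Partition-refinement fixed point:
  B0 = {u0}
  B1 = {u1, v2}
  B2 = {v0}
  B3 = {v1}
u0 ∈ B0, v0 ∈ B2 → different blocks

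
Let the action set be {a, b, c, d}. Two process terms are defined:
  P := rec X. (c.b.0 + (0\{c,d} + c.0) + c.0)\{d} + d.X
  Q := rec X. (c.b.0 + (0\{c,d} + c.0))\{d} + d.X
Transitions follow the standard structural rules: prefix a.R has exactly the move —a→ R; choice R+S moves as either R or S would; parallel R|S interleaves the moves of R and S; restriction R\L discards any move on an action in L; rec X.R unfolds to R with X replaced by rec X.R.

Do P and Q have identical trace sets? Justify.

P's transition system — 3 states:
  p0 = rec X. (c.b.0 + (0\{c,d} + c.0) + c.0)\{d} + d.X :: ··c··> p1, ··c··> p2, ··d··> p0
  p1 = (b.0)\{d} :: ··b··> p2
  p2 = 0\{d} :: ∅
Q's transition system — 3 states:
  q0 = rec X. (c.b.0 + (0\{c,d} + c.0))\{d} + d.X :: ··c··> q1, ··c··> q2, ··d··> q0
  q1 = (b.0)\{d} :: ··b··> q2
  q2 = 0\{d} :: ∅
Partition-refinement fixed point:
  B0 = {p0, q0}
  B1 = {p1, q1}
  B2 = {p2, q2}
p0 ∈ B0, q0 ∈ B0 → same block
Bisimilar ⇒ trace-equivalent.

traces(P) = traces(Q)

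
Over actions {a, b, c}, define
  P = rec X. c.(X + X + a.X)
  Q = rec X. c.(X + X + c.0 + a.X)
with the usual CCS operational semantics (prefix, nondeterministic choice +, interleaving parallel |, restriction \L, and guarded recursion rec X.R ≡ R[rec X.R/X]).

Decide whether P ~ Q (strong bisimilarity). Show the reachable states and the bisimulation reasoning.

not bisimilar

Reachable graph of P (2 states):
  s0 = rec X. c.(X + X + a.X) ⊢ --c--▸ s1
  s1 = (rec X. c.(X + X + a.X)) + (rec X. c.(X + X + a.X)) + a.(rec X. c.(X + X + a.X)) ⊢ --a--▸ s0, --c--▸ s1
Reachable graph of Q (3 states):
  t0 = rec X. c.(X + X + c.0 + a.X) ⊢ --c--▸ t1
  t1 = (rec X. c.(X + X + c.0 + a.X)) + (rec X. c.(X + X + c.0 + a.X)) + c.0 + a.(rec X. c.(X + X + c.0 + a.X)) ⊢ --a--▸ t0, --c--▸ t1, --c--▸ t2
  t2 = 0 ⊢ ·
Partition-refinement fixed point:
  B0 = {s0}
  B1 = {s1}
  B2 = {t0}
  B3 = {t1}
  B4 = {t2}
s0 ∈ B0, t0 ∈ B2 → different blocks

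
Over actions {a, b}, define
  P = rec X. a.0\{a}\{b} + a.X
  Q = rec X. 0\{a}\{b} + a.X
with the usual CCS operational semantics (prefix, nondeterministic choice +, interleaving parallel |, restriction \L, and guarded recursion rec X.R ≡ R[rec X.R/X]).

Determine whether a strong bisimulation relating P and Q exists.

not bisimilar

P's transition system — 2 states:
  u0 = rec X. a.0\{a}\{b} + a.X :: --a--▸ u0, --a--▸ u1
  u1 = 0\{a}\{b} :: (no moves)
Q's transition system — 1 states:
  v0 = rec X. 0\{a}\{b} + a.X :: --a--▸ v0
Coarsest stable partition (strong bisimilarity classes):
  B0 = {u0}
  B1 = {u1}
  B2 = {v0}
u0 ∈ B0, v0 ∈ B2 → different blocks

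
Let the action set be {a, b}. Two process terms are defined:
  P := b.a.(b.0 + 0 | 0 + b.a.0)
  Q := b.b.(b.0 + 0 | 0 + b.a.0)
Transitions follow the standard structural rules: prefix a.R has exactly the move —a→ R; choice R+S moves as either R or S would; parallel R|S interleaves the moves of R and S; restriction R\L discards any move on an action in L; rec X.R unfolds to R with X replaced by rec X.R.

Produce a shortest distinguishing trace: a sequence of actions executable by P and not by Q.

Reachable graph of P (5 states):
  s0 = b.a.(b.0 + 0 | 0 + b.a.0) has moves —b→ s1
  s1 = a.(b.0 + 0 | 0 + b.a.0) has moves —a→ s2
  s2 = b.0 + 0 | 0 + b.a.0 has moves —b→ s3, —b→ s4
  s3 = 0 has moves ·
  s4 = a.0 has moves —a→ s3
Reachable graph of Q (5 states):
  t0 = b.b.(b.0 + 0 | 0 + b.a.0) has moves —b→ t1
  t1 = b.(b.0 + 0 | 0 + b.a.0) has moves —b→ t2
  t2 = b.0 + 0 | 0 + b.a.0 has moves —b→ t3, —b→ t4
  t3 = 0 has moves ·
  t4 = a.0 has moves —a→ t3
Run σ = ⟨ba⟩ on P: start {s0}
  [1] b ⇒ {s1}
  [2] a ⇒ {s2}
  ✓ P
Run σ = ⟨ba⟩ on Q: start {t0}
  [1] b ⇒ {t1}
  [2] a ⇒ ∅ (Q stuck)

ba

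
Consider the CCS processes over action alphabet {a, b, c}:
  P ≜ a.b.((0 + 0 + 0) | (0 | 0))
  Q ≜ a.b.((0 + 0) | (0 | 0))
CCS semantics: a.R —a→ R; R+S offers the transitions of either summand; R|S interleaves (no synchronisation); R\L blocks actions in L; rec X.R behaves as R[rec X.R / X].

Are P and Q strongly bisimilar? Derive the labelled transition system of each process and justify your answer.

LTS(P): 3 reachable states
  s0 = a.b.((0 + 0 + 0) | (0 | 0)) has moves —a→ s1
  s1 = b.((0 + 0 + 0) | (0 | 0)) has moves —b→ s2
  s2 = (0 + 0 + 0) | (0 | 0) has moves stopped
LTS(Q): 3 reachable states
  t0 = a.b.((0 + 0) | (0 | 0)) has moves —a→ t1
  t1 = b.((0 + 0) | (0 | 0)) has moves —b→ t2
  t2 = (0 + 0) | (0 | 0) has moves stopped
Bisimilarity quotient blocks:
  B0 = {s0, t0}
  B1 = {s1, t1}
  B2 = {s2, t2}
s0 ∈ B0, t0 ∈ B0 → same block

bisimilar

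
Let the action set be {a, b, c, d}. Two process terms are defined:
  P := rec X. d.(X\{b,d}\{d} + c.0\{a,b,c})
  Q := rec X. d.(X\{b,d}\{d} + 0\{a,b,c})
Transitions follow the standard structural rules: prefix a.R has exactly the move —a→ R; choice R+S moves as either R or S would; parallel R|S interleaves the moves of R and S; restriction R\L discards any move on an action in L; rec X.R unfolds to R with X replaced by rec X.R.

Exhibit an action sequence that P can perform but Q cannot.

dc

LTS(P): 3 reachable states
  m0 = rec X. d.(X\{b,d}\{d} + c.0\{a,b,c}) :: —d→ m1
  m1 = (rec X. d.(X\{b,d}\{d} + c.0\{a,b,c}))\{b,d}\{d} + c.0\{a,b,c} :: —c→ m2
  m2 = 0\{a,b,c} :: ·
LTS(Q): 2 reachable states
  n0 = rec X. d.(X\{b,d}\{d} + 0\{a,b,c}) :: —d→ n1
  n1 = (rec X. d.(X\{b,d}\{d} + 0\{a,b,c}))\{b,d}\{d} + 0\{a,b,c} :: ·
Trace ⟨dc⟩ through P, begin at {m0}:
  step 1 (d): {m1}
  step 2 (c): {m2}
  ✓ P
Trace ⟨dc⟩ through Q, begin at {n0}:
  step 1 (d): {n1}
  step 2 (c): ∅ (Q stuck)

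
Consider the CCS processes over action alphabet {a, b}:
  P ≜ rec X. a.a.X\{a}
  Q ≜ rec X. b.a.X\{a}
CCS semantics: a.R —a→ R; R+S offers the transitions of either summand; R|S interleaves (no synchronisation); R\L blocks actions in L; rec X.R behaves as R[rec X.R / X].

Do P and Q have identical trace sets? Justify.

traces(P) ≠ traces(Q) — witness ⟨a⟩

P's transition system — 3 states:
  u0 = rec X. a.a.X\{a} → =a=> u1
  u1 = a.(rec X. a.a.X\{a})\{a} → =a=> u2
  u2 = (rec X. a.a.X\{a})\{a} → ·
Q's transition system — 4 states:
  v0 = rec X. b.a.X\{a} → =b=> v1
  v1 = a.(rec X. b.a.X\{a})\{a} → =a=> v2
  v2 = (rec X. b.a.X\{a})\{a} → =b=> v3
  v3 = (a.(rec X. b.a.X\{a})\{a})\{a} → ·
Executing a from P (initial set {u0}):
  [1] a ⇒ {u1}
  ✓ P
Executing a from Q (initial set {v0}):
  [1] a ⇒ no successor for Q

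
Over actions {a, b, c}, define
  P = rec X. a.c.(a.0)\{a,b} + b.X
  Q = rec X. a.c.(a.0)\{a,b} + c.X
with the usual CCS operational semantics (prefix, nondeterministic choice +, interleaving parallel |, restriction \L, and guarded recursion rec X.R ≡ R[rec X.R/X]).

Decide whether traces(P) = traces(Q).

NO — witness ⟨b⟩

LTS(P): 3 reachable states
  p0 = rec X. a.c.(a.0)\{a,b} + b.X has moves ··a··> p1, ··b··> p0
  p1 = c.(a.0)\{a,b} has moves ··c··> p2
  p2 = (a.0)\{a,b} has moves stopped
LTS(Q): 3 reachable states
  q0 = rec X. a.c.(a.0)\{a,b} + c.X has moves ··a··> q1, ··c··> q0
  q1 = c.(a.0)\{a,b} has moves ··c··> q2
  q2 = (a.0)\{a,b} has moves stopped
Trace ⟨b⟩ through P, begin at {p0}:
  step 1 (b): {p0}
  ✓ P
Trace ⟨b⟩ through Q, begin at {q0}:
  step 1 (b): ∅  — Q cannot continue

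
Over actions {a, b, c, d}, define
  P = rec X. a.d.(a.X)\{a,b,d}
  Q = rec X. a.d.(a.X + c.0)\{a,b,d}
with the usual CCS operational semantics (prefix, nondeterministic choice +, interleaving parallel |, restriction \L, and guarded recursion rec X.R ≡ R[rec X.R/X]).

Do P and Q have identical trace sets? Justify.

trace-distinct — witness ⟨adc⟩

P's transition system — 3 states:
  m0 = rec X. a.d.(a.X)\{a,b,d} → --a--▸ m1
  m1 = d.(a.(rec X. a.d.(a.X)\{a,b,d}))\{a,b,d} → --d--▸ m2
  m2 = (a.(rec X. a.d.(a.X)\{a,b,d}))\{a,b,d} → ∅
Q's transition system — 4 states:
  n0 = rec X. a.d.(a.X + c.0)\{a,b,d} → --a--▸ n1
  n1 = d.(a.(rec X. a.d.(a.X + c.0)\{a,b,d}) + c.0)\{a,b,d} → --d--▸ n2
  n2 = (a.(rec X. a.d.(a.X + c.0)\{a,b,d}) + c.0)\{a,b,d} → --c--▸ n3
  n3 = 0\{a,b,d} → ∅
Trace ⟨adc⟩ through Q, begin at {n0}:
  after a @ step 1: {n1}
  after d @ step 2: {n2}
  after c @ step 3: {n3}
  Q completes σ.
Trace ⟨adc⟩ through P, begin at {m0}:
  after a @ step 1: {m1}
  after d @ step 2: {m2}
  after c @ step 3: no successor for P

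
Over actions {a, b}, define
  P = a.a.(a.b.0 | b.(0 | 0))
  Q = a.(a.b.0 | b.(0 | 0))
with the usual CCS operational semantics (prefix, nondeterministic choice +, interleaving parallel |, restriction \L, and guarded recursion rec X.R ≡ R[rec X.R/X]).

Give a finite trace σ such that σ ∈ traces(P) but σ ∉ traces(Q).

aaa

LTS(P): 8 reachable states
  m0 = a.a.(a.b.0 | b.(0 | 0)) has moves --a--▸ m1
  m1 = a.(a.b.0 | b.(0 | 0)) has moves --a--▸ m2
  m2 = a.b.0 | b.(0 | 0) has moves --a--▸ m3, --b--▸ m4
  m3 = b.0 | b.(0 | 0) has moves --b--▸ m5, --b--▸ m6
  m4 = a.b.0 | (0 | 0) has moves --a--▸ m6
  m5 = 0 | b.(0 | 0) has moves --b--▸ m7
  m6 = b.0 | (0 | 0) has moves --b--▸ m7
  m7 = 0 | (0 | 0) has moves ∅
LTS(Q): 7 reachable states
  n0 = a.(a.b.0 | b.(0 | 0)) has moves --a--▸ n1
  n1 = a.b.0 | b.(0 | 0) has moves --a--▸ n2, --b--▸ n3
  n2 = b.0 | b.(0 | 0) has moves --b--▸ n4, --b--▸ n5
  n3 = a.b.0 | (0 | 0) has moves --a--▸ n5
  n4 = 0 | b.(0 | 0) has moves --b--▸ n6
  n5 = b.0 | (0 | 0) has moves --b--▸ n6
  n6 = 0 | (0 | 0) has moves ∅
Trace ⟨aaa⟩ through P, begin at {m0}:
  after a @ step 1: {m1}
  after a @ step 2: {m2}
  after a @ step 3: {m3}
  P completes σ.
Trace ⟨aaa⟩ through Q, begin at {n0}:
  after a @ step 1: {n1}
  after a @ step 2: {n2}
  after a @ step 3: ∅  — Q cannot continue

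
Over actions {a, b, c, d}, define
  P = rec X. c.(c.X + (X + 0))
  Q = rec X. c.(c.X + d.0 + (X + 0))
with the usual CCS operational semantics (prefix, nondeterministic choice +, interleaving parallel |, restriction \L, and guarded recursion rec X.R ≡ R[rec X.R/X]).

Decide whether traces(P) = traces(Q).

Reachable graph of P (2 states):
  m0 = rec X. c.(c.X + (X + 0)) | —c→ m1
  m1 = c.(rec X. c.(c.X + (X + 0))) + ((rec X. c.(c.X + (X + 0))) + 0) | —c→ m0, —c→ m1
Reachable graph of Q (3 states):
  n0 = rec X. c.(c.X + d.0 + (X + 0)) | —c→ n1
  n1 = c.(rec X. c.(c.X + d.0 + (X + 0))) + d.0 + ((rec X. c.(c.X + d.0 + (X + 0))) + 0) | —c→ n0, —c→ n1, —d→ n2
  n2 = 0 | stopped
Trace ⟨cd⟩ through Q, begin at {n0}:
  after c @ step 1: {n1}
  after d @ step 2: {n2}
  Q completes σ.
Trace ⟨cd⟩ through P, begin at {m0}:
  after c @ step 1: {m1}
  after d @ step 2: ∅  — P cannot continue

NO — witness ⟨cd⟩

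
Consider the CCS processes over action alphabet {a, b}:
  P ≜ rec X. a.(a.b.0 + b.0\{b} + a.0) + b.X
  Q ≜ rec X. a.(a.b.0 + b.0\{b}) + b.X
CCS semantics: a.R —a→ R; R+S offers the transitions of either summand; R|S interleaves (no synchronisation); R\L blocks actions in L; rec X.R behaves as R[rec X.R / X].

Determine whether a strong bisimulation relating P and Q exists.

Reachable graph of P (5 states):
  p0 = rec X. a.(a.b.0 + b.0\{b} + a.0) + b.X :: —a→ p1, —b→ p0
  p1 = a.b.0 + b.0\{b} + a.0 :: —a→ p2, —a→ p3, —b→ p4
  p2 = 0 :: (no moves)
  p3 = b.0 :: —b→ p2
  p4 = 0\{b} :: (no moves)
Reachable graph of Q (5 states):
  q0 = rec X. a.(a.b.0 + b.0\{b}) + b.X :: —a→ q1, —b→ q0
  q1 = a.b.0 + b.0\{b} :: —a→ q2, —b→ q3
  q2 = b.0 :: —b→ q4
  q3 = 0\{b} :: (no moves)
  q4 = 0 :: (no moves)
Bisimilarity quotient blocks:
  B0 = {p0}
  B1 = {p1}
  B2 = {p3, q2}
  B3 = {p2, p4, q3, q4}
  B4 = {q0}
  B5 = {q1}
p0 ∈ B0, q0 ∈ B4 → different blocks

P ≁ Q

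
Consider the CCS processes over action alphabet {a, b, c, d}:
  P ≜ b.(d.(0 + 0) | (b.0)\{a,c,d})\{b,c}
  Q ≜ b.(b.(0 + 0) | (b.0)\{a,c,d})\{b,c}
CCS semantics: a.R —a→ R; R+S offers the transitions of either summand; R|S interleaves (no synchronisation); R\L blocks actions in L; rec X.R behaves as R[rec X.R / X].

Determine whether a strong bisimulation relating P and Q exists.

not bisimilar

P's transition system — 3 states:
  u0 = b.(d.(0 + 0) | (b.0)\{a,c,d})\{b,c} | -b-> u1
  u1 = (d.(0 + 0) | (b.0)\{a,c,d})\{b,c} | -d-> u2
  u2 = ((0 + 0) | (b.0)\{a,c,d})\{b,c} | stopped
Q's transition system — 2 states:
  v0 = b.(b.(0 + 0) | (b.0)\{a,c,d})\{b,c} | -b-> v1
  v1 = (b.(0 + 0) | (b.0)\{a,c,d})\{b,c} | stopped
Bisimilarity quotient blocks:
  B0 = {u0}
  B1 = {u1}
  B2 = {u2, v1}
  B3 = {v0}
u0 ∈ B0, v0 ∈ B3 → different blocks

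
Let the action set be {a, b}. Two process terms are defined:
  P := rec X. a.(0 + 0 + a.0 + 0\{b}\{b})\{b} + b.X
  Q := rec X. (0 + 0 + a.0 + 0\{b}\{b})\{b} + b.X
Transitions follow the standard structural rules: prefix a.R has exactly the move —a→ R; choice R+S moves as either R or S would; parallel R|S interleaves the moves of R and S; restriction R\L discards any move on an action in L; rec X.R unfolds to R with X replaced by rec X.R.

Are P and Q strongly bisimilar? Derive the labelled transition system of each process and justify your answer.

not bisimilar

LTS(P): 3 reachable states
  p0 = rec X. a.(0 + 0 + a.0 + 0\{b}\{b})\{b} + b.X :: —a→ p1, —b→ p0
  p1 = (0 + 0 + a.0 + 0\{b}\{b})\{b} :: —a→ p2
  p2 = 0\{b} :: deadlocked
LTS(Q): 2 reachable states
  q0 = rec X. (0 + 0 + a.0 + 0\{b}\{b})\{b} + b.X :: —a→ q1, —b→ q0
  q1 = 0\{b} :: deadlocked
Partition-refinement fixed point:
  B0 = {p0}
  B1 = {p1}
  B2 = {p2, q1}
  B3 = {q0}
p0 ∈ B0, q0 ∈ B3 → different blocks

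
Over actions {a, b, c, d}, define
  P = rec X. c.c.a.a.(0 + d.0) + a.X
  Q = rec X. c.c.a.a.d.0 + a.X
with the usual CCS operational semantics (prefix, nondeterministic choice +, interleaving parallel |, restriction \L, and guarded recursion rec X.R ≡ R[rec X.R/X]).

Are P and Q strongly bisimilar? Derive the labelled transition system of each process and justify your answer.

Reachable graph of P (6 states):
  p0 = rec X. c.c.a.a.(0 + d.0) + a.X ⊢ =a=> p0, =c=> p1
  p1 = c.a.a.(0 + d.0) ⊢ =c=> p2
  p2 = a.a.(0 + d.0) ⊢ =a=> p3
  p3 = a.(0 + d.0) ⊢ =a=> p4
  p4 = 0 + d.0 ⊢ =d=> p5
  p5 = 0 ⊢ ·
Reachable graph of Q (6 states):
  q0 = rec X. c.c.a.a.d.0 + a.X ⊢ =a=> q0, =c=> q1
  q1 = c.a.a.d.0 ⊢ =c=> q2
  q2 = a.a.d.0 ⊢ =a=> q3
  q3 = a.d.0 ⊢ =a=> q4
  q4 = d.0 ⊢ =d=> q5
  q5 = 0 ⊢ ·
Coarsest stable partition (strong bisimilarity classes):
  B0 = {p0, q0}
  B1 = {p1, q1}
  B2 = {p2, q2}
  B3 = {p3, q3}
  B4 = {p4, q4}
  B5 = {p5, q5}
p0 ∈ B0, q0 ∈ B0 → same block

bisimilar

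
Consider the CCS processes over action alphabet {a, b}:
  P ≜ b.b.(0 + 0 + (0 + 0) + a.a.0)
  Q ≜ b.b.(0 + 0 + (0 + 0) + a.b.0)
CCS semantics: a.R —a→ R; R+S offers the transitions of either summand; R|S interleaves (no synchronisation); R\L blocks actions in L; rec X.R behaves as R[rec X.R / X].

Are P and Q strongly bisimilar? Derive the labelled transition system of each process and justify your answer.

P ≁ Q

P's transition system — 5 states:
  m0 = b.b.(0 + 0 + (0 + 0) + a.a.0) ⊢ -b-> m1
  m1 = b.(0 + 0 + (0 + 0) + a.a.0) ⊢ -b-> m2
  m2 = 0 + 0 + (0 + 0) + a.a.0 ⊢ -a-> m3
  m3 = a.0 ⊢ -a-> m4
  m4 = 0 ⊢ ∅
Q's transition system — 5 states:
  n0 = b.b.(0 + 0 + (0 + 0) + a.b.0) ⊢ -b-> n1
  n1 = b.(0 + 0 + (0 + 0) + a.b.0) ⊢ -b-> n2
  n2 = 0 + 0 + (0 + 0) + a.b.0 ⊢ -a-> n3
  n3 = b.0 ⊢ -b-> n4
  n4 = 0 ⊢ ∅
Coarsest stable partition (strong bisimilarity classes):
  B0 = {m0}
  B1 = {m1}
  B2 = {m2}
  B3 = {m3}
  B4 = {m4, n4}
  B5 = {n0}
  B6 = {n1}
  B7 = {n2}
  B8 = {n3}
m0 ∈ B0, n0 ∈ B5 → different blocks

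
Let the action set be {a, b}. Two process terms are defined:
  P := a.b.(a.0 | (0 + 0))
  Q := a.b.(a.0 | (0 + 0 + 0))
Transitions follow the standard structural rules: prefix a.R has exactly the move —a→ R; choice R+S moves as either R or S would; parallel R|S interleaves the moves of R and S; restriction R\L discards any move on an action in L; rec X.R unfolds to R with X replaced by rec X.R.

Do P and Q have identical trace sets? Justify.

LTS(P): 4 reachable states
  u0 = a.b.(a.0 | (0 + 0)) has moves -a-> u1
  u1 = b.(a.0 | (0 + 0)) has moves -b-> u2
  u2 = a.0 | (0 + 0) has moves -a-> u3
  u3 = 0 | (0 + 0) has moves (no moves)
LTS(Q): 4 reachable states
  v0 = a.b.(a.0 | (0 + 0 + 0)) has moves -a-> v1
  v1 = b.(a.0 | (0 + 0 + 0)) has moves -b-> v2
  v2 = a.0 | (0 + 0 + 0) has moves -a-> v3
  v3 = 0 | (0 + 0 + 0) has moves (no moves)
Bisimilarity quotient blocks:
  B0 = {u0, v0}
  B1 = {u1, v1}
  B2 = {u2, v2}
  B3 = {u3, v3}
u0 ∈ B0, v0 ∈ B0 → same block
Bisimilar ⇒ trace-equivalent.

YES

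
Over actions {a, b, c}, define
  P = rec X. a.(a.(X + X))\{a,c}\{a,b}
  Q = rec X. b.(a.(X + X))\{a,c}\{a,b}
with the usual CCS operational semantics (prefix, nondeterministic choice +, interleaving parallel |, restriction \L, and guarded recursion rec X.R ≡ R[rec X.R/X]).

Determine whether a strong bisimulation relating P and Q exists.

Reachable graph of P (2 states):
  u0 = rec X. a.(a.(X + X))\{a,c}\{a,b} | =a=> u1
  u1 = (a.((rec X. a.(a.(X + X))\{a,c}\{a,b}) + (rec X. a.(a.(X + X))\{a,c}\{a,b})))\{a,c}\{a,b} | stopped
Reachable graph of Q (2 states):
  v0 = rec X. b.(a.(X + X))\{a,c}\{a,b} | =b=> v1
  v1 = (a.((rec X. b.(a.(X + X))\{a,c}\{a,b}) + (rec X. b.(a.(X + X))\{a,c}\{a,b})))\{a,c}\{a,b} | stopped
Bisimilarity quotient blocks:
  B0 = {u0}
  B1 = {u1, v1}
  B2 = {v0}
u0 ∈ B0, v0 ∈ B2 → different blocks

NO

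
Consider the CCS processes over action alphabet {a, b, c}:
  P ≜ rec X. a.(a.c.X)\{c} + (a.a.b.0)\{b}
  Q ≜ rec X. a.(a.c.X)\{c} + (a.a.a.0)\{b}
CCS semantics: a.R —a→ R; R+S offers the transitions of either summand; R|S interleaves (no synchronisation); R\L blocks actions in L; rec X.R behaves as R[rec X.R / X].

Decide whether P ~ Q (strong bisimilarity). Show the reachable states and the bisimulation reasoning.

Reachable graph of P (5 states):
  p0 = rec X. a.(a.c.X)\{c} + (a.a.b.0)\{b} → ··a··> p1, ··a··> p2
  p1 = (a.b.0)\{b} → ··a··> p3
  p2 = (a.c.(rec X. a.(a.c.X)\{c} + (a.a.b.0)\{b}))\{c} → ··a··> p4
  p3 = (b.0)\{b} → deadlocked
  p4 = (c.(rec X. a.(a.c.X)\{c} + (a.a.b.0)\{b}))\{c} → deadlocked
Reachable graph of Q (6 states):
  q0 = rec X. a.(a.c.X)\{c} + (a.a.a.0)\{b} → ··a··> q1, ··a··> q2
  q1 = (a.a.0)\{b} → ··a··> q3
  q2 = (a.c.(rec X. a.(a.c.X)\{c} + (a.a.a.0)\{b}))\{c} → ··a··> q4
  q3 = (a.0)\{b} → ··a··> q5
  q4 = (c.(rec X. a.(a.c.X)\{c} + (a.a.a.0)\{b}))\{c} → deadlocked
  q5 = 0\{b} → deadlocked
Bisimilarity quotient blocks:
  B0 = {p0, q1}
  B1 = {p1, p2, q2, q3}
  B2 = {p3, p4, q4, q5}
  B3 = {q0}
p0 ∈ B0, q0 ∈ B3 → different blocks

not bisimilar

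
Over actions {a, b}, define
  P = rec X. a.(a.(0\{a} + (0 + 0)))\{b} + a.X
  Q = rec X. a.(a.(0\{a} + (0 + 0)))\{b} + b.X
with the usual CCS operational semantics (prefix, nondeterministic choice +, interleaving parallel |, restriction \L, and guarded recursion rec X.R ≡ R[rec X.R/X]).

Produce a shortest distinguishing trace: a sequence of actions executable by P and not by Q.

P's transition system — 3 states:
  s0 = rec X. a.(a.(0\{a} + (0 + 0)))\{b} + a.X has moves -a-> s0, -a-> s1
  s1 = (a.(0\{a} + (0 + 0)))\{b} has moves -a-> s2
  s2 = (0\{a} + (0 + 0))\{b} has moves ·
Q's transition system — 3 states:
  t0 = rec X. a.(a.(0\{a} + (0 + 0)))\{b} + b.X has moves -a-> t1, -b-> t0
  t1 = (a.(0\{a} + (0 + 0)))\{b} has moves -a-> t2
  t2 = (0\{a} + (0 + 0))\{b} has moves ·
Trace ⟨aaa⟩ through P, begin at {s0}:
  [1] a ⇒ {s0, s1}
  [2] a ⇒ {s0, s1, s2}
  [3] a ⇒ {s0, s1, s2}
  P completes σ.
Trace ⟨aaa⟩ through Q, begin at {t0}:
  [1] a ⇒ {t1}
  [2] a ⇒ {t2}
  [3] a ⇒ ∅  — Q cannot continue

aaa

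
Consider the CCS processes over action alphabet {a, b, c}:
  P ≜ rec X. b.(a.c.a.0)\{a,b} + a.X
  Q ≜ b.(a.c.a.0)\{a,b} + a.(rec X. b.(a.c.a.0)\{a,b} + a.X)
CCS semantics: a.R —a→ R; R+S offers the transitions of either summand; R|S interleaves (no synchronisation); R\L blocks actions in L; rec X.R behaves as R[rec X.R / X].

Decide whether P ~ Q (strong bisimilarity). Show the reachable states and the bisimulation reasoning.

YES

P's transition system — 2 states:
  s0 = rec X. b.(a.c.a.0)\{a,b} + a.X → =a=> s0, =b=> s1
  s1 = (a.c.a.0)\{a,b} → deadlocked
Q's transition system — 3 states:
  t0 = b.(a.c.a.0)\{a,b} + a.(rec X. b.(a.c.a.0)\{a,b} + a.X) → =a=> t1, =b=> t2
  t1 = rec X. b.(a.c.a.0)\{a,b} + a.X → =a=> t1, =b=> t2
  t2 = (a.c.a.0)\{a,b} → deadlocked
Bisimilarity quotient blocks:
  B0 = {s0, t0, t1}
  B1 = {s1, t2}
s0 ∈ B0, t0 ∈ B0 → same block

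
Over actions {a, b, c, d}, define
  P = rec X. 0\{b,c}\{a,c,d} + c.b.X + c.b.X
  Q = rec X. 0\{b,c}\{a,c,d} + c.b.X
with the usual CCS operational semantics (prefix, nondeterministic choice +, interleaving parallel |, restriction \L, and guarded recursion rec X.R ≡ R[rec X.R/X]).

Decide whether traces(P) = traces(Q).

trace-equivalent

LTS(P): 2 reachable states
  u0 = rec X. 0\{b,c}\{a,c,d} + c.b.X + c.b.X ⊢ --c--▸ u1
  u1 = b.(rec X. 0\{b,c}\{a,c,d} + c.b.X + c.b.X) ⊢ --b--▸ u0
LTS(Q): 2 reachable states
  v0 = rec X. 0\{b,c}\{a,c,d} + c.b.X ⊢ --c--▸ v1
  v1 = b.(rec X. 0\{b,c}\{a,c,d} + c.b.X) ⊢ --b--▸ v0
Partition-refinement fixed point:
  B0 = {u0, v0}
  B1 = {u1, v1}
u0 ∈ B0, v0 ∈ B0 → same block
Bisimilar ⇒ trace-equivalent.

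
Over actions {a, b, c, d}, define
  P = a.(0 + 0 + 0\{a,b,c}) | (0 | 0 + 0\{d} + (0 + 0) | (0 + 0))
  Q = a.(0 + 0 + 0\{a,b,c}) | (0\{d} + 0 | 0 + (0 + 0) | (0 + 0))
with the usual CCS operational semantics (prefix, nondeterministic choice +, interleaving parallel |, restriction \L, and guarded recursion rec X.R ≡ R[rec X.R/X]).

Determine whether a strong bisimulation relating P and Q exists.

YES

P's transition system — 2 states:
  m0 = a.(0 + 0 + 0\{a,b,c}) | (0 | 0 + 0\{d} + (0 + 0) | (0 + 0)) :: ··a··> m1
  m1 = (0 + 0 + 0\{a,b,c}) | (0 | 0 + 0\{d} + (0 + 0) | (0 + 0)) :: ∅
Q's transition system — 2 states:
  n0 = a.(0 + 0 + 0\{a,b,c}) | (0\{d} + 0 | 0 + (0 + 0) | (0 + 0)) :: ··a··> n1
  n1 = (0 + 0 + 0\{a,b,c}) | (0\{d} + 0 | 0 + (0 + 0) | (0 + 0)) :: ∅
Coarsest stable partition (strong bisimilarity classes):
  B0 = {m0, n0}
  B1 = {m1, n1}
m0 ∈ B0, n0 ∈ B0 → same block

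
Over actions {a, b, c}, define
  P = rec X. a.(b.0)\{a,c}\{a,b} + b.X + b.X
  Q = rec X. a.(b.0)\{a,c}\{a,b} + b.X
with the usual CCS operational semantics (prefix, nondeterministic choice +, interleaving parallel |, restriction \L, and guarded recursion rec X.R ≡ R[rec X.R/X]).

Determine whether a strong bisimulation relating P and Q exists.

P ~ Q

Reachable graph of P (2 states):
  p0 = rec X. a.(b.0)\{a,c}\{a,b} + b.X + b.X ⊢ -a-> p1, -b-> p0
  p1 = (b.0)\{a,c}\{a,b} ⊢ (no moves)
Reachable graph of Q (2 states):
  q0 = rec X. a.(b.0)\{a,c}\{a,b} + b.X ⊢ -a-> q1, -b-> q0
  q1 = (b.0)\{a,c}\{a,b} ⊢ (no moves)
Partition-refinement fixed point:
  B0 = {p0, q0}
  B1 = {p1, q1}
p0 ∈ B0, q0 ∈ B0 → same block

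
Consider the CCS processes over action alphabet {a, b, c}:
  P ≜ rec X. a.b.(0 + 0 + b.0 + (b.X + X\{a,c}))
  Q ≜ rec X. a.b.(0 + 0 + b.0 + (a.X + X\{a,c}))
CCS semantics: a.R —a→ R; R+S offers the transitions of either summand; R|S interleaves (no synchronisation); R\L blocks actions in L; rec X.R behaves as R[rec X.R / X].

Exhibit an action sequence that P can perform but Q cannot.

Reachable graph of P (4 states):
  p0 = rec X. a.b.(0 + 0 + b.0 + (b.X + X\{a,c})) ⊢ --a--▸ p1
  p1 = b.(0 + 0 + b.0 + (b.(rec X. a.b.(0 + 0 + b.0 + (b.X + X\{a,c}))) + (rec X. a.b.(0 + 0 + b.0 + (b.X + X\{a,c})))\{a,c})) ⊢ --b--▸ p2
  p2 = 0 + 0 + b.0 + (b.(rec X. a.b.(0 + 0 + b.0 + (b.X + X\{a,c}))) + (rec X. a.b.(0 + 0 + b.0 + (b.X + X\{a,c})))\{a,c}) ⊢ --b--▸ p0, --b--▸ p3
  p3 = 0 ⊢ (no moves)
Reachable graph of Q (4 states):
  q0 = rec X. a.b.(0 + 0 + b.0 + (a.X + X\{a,c})) ⊢ --a--▸ q1
  q1 = b.(0 + 0 + b.0 + (a.(rec X. a.b.(0 + 0 + b.0 + (a.X + X\{a,c}))) + (rec X. a.b.(0 + 0 + b.0 + (a.X + X\{a,c})))\{a,c})) ⊢ --b--▸ q2
  q2 = 0 + 0 + b.0 + (a.(rec X. a.b.(0 + 0 + b.0 + (a.X + X\{a,c}))) + (rec X. a.b.(0 + 0 + b.0 + (a.X + X\{a,c})))\{a,c}) ⊢ --a--▸ q0, --b--▸ q3
  q3 = 0 ⊢ (no moves)
Executing abba from P (initial set {p0}):
  [1] a ⇒ {p1}
  [2] b ⇒ {p2}
  [3] b ⇒ {p0, p3}
  [4] a ⇒ {p1}
  ✓ P
Executing abba from Q (initial set {q0}):
  [1] a ⇒ {q1}
  [2] b ⇒ {q2}
  [3] b ⇒ {q3}
  [4] a ⇒ ∅ (Q stuck)

abba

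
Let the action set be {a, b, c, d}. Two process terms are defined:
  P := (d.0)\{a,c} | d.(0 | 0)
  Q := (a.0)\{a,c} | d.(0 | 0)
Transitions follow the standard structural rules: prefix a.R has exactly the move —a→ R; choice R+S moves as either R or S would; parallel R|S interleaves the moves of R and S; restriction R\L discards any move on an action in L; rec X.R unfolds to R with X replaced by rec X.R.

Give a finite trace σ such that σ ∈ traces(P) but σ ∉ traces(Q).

P's transition system — 4 states:
  p0 = (d.0)\{a,c} | d.(0 | 0) | ··d··> p1, ··d··> p2
  p1 = (d.0)\{a,c} | (0 | 0) | ··d··> p3
  p2 = 0\{a,c} | d.(0 | 0) | ··d··> p3
  p3 = 0\{a,c} | (0 | 0) | deadlocked
Q's transition system — 2 states:
  q0 = (a.0)\{a,c} | d.(0 | 0) | ··d··> q1
  q1 = (a.0)\{a,c} | (0 | 0) | deadlocked
Run σ = ⟨dd⟩ on P: start {p0}
  step 1 (d): {p1, p2}
  step 2 (d): {p3}
  — P admits the full trace.
Run σ = ⟨dd⟩ on Q: start {q0}
  step 1 (d): {q1}
  step 2 (d): ∅ (Q stuck)

dd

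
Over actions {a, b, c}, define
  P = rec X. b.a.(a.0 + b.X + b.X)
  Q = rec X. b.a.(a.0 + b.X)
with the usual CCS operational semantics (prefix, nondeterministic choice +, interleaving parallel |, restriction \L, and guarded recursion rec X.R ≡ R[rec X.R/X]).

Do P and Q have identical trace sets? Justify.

traces(P) = traces(Q)

Reachable graph of P (4 states):
  m0 = rec X. b.a.(a.0 + b.X + b.X) :: -b-> m1
  m1 = a.(a.0 + b.(rec X. b.a.(a.0 + b.X + b.X)) + b.(rec X. b.a.(a.0 + b.X + b.X))) :: -a-> m2
  m2 = a.0 + b.(rec X. b.a.(a.0 + b.X + b.X)) + b.(rec X. b.a.(a.0 + b.X + b.X)) :: -a-> m3, -b-> m0
  m3 = 0 :: (no moves)
Reachable graph of Q (4 states):
  n0 = rec X. b.a.(a.0 + b.X) :: -b-> n1
  n1 = a.(a.0 + b.(rec X. b.a.(a.0 + b.X))) :: -a-> n2
  n2 = a.0 + b.(rec X. b.a.(a.0 + b.X)) :: -a-> n3, -b-> n0
  n3 = 0 :: (no moves)
Coarsest stable partition (strong bisimilarity classes):
  B0 = {m0, n0}
  B1 = {m1, n1}
  B2 = {m2, n2}
  B3 = {m3, n3}
m0 ∈ B0, n0 ∈ B0 → same block
Bisimilar ⇒ trace-equivalent.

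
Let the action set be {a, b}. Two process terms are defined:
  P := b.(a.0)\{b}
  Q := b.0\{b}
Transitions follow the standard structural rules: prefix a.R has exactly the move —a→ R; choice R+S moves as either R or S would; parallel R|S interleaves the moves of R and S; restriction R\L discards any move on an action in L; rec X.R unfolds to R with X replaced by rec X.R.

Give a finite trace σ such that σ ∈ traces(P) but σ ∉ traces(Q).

P's transition system — 3 states:
  p0 = b.(a.0)\{b} | —b→ p1
  p1 = (a.0)\{b} | —a→ p2
  p2 = 0\{b} | ∅
Q's transition system — 2 states:
  q0 = b.0\{b} | —b→ q1
  q1 = 0\{b} | ∅
Executing ba from P (initial set {p0}):
  step 1 (b): {p1}
  step 2 (a): {p2}
  ✓ P
Executing ba from Q (initial set {q0}):
  step 1 (b): {q1}
  step 2 (a): no successor for Q

ba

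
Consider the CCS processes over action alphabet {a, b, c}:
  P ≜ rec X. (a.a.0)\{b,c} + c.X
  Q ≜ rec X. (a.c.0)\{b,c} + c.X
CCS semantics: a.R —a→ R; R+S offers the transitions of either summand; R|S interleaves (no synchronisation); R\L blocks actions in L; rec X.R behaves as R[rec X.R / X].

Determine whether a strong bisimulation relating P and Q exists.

Reachable graph of P (3 states):
  u0 = rec X. (a.a.0)\{b,c} + c.X has moves —a→ u1, —c→ u0
  u1 = (a.0)\{b,c} has moves —a→ u2
  u2 = 0\{b,c} has moves deadlocked
Reachable graph of Q (2 states):
  v0 = rec X. (a.c.0)\{b,c} + c.X has moves —a→ v1, —c→ v0
  v1 = (c.0)\{b,c} has moves deadlocked
Coarsest stable partition (strong bisimilarity classes):
  B0 = {u0}
  B1 = {u1}
  B2 = {u2, v1}
  B3 = {v0}
u0 ∈ B0, v0 ∈ B3 → different blocks

NO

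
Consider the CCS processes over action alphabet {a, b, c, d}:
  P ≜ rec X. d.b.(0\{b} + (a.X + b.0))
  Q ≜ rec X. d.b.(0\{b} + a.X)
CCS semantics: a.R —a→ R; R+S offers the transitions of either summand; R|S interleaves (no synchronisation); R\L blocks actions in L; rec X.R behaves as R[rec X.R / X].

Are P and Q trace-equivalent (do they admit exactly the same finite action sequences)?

P's transition system — 4 states:
  s0 = rec X. d.b.(0\{b} + (a.X + b.0)) ⊢ --d--▸ s1
  s1 = b.(0\{b} + (a.(rec X. d.b.(0\{b} + (a.X + b.0))) + b.0)) ⊢ --b--▸ s2
  s2 = 0\{b} + (a.(rec X. d.b.(0\{b} + (a.X + b.0))) + b.0) ⊢ --a--▸ s0, --b--▸ s3
  s3 = 0 ⊢ deadlocked
Q's transition system — 3 states:
  t0 = rec X. d.b.(0\{b} + a.X) ⊢ --d--▸ t1
  t1 = b.(0\{b} + a.(rec X. d.b.(0\{b} + a.X))) ⊢ --b--▸ t2
  t2 = 0\{b} + a.(rec X. d.b.(0\{b} + a.X)) ⊢ --a--▸ t0
Run σ = ⟨dbb⟩ on P: start {s0}
  after d @ step 1: {s1}
  after b @ step 2: {s2}
  after b @ step 3: {s3}
  — P admits the full trace.
Run σ = ⟨dbb⟩ on Q: start {t0}
  after d @ step 1: {t1}
  after b @ step 2: {t2}
  after b @ step 3: ∅ (Q stuck)

traces(P) ≠ traces(Q) — witness ⟨dbb⟩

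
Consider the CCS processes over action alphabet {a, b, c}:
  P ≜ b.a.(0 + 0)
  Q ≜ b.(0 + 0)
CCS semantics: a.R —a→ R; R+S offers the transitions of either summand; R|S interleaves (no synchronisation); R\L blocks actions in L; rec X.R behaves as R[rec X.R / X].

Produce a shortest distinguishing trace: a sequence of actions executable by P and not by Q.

ba

LTS(P): 3 reachable states
  s0 = b.a.(0 + 0) | ··b··> s1
  s1 = a.(0 + 0) | ··a··> s2
  s2 = 0 + 0 | stopped
LTS(Q): 2 reachable states
  t0 = b.(0 + 0) | ··b··> t1
  t1 = 0 + 0 | stopped
Executing ba from P (initial set {s0}):
  [1] b ⇒ {s1}
  [2] a ⇒ {s2}
  P completes σ.
Executing ba from Q (initial set {t0}):
  [1] b ⇒ {t1}
  [2] a ⇒ ∅  — Q cannot continue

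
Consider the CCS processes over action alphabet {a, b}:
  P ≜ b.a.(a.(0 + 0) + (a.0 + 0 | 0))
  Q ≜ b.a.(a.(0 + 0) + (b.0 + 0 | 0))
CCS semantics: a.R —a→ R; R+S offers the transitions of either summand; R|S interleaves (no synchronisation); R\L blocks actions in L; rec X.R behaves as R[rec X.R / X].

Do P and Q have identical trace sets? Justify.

trace-distinct — witness ⟨bab⟩

LTS(P): 5 reachable states
  s0 = b.a.(a.(0 + 0) + (a.0 + 0 | 0)) | -b-> s1
  s1 = a.(a.(0 + 0) + (a.0 + 0 | 0)) | -a-> s2
  s2 = a.(0 + 0) + (a.0 + 0 | 0) | -a-> s3, -a-> s4
  s3 = 0 | ∅
  s4 = 0 + 0 | ∅
LTS(Q): 5 reachable states
  t0 = b.a.(a.(0 + 0) + (b.0 + 0 | 0)) | -b-> t1
  t1 = a.(a.(0 + 0) + (b.0 + 0 | 0)) | -a-> t2
  t2 = a.(0 + 0) + (b.0 + 0 | 0) | -a-> t3, -b-> t4
  t3 = 0 + 0 | ∅
  t4 = 0 | ∅
Executing bab from Q (initial set {t0}):
  after b @ step 1: {t1}
  after a @ step 2: {t2}
  after b @ step 3: {t4}
  — Q admits the full trace.
Executing bab from P (initial set {s0}):
  after b @ step 1: {s1}
  after a @ step 2: {s2}
  after b @ step 3: ∅ (P stuck)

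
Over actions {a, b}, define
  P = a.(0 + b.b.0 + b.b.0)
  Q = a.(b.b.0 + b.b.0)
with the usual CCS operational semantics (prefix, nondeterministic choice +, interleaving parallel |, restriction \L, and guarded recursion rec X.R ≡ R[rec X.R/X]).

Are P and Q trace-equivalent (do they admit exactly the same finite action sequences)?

YES

P's transition system — 4 states:
  p0 = a.(0 + b.b.0 + b.b.0) ⊢ -a-> p1
  p1 = 0 + b.b.0 + b.b.0 ⊢ -b-> p2
  p2 = b.0 ⊢ -b-> p3
  p3 = 0 ⊢ ·
Q's transition system — 4 states:
  q0 = a.(b.b.0 + b.b.0) ⊢ -a-> q1
  q1 = b.b.0 + b.b.0 ⊢ -b-> q2
  q2 = b.0 ⊢ -b-> q3
  q3 = 0 ⊢ ·
Bisimilarity quotient blocks:
  B0 = {p0, q0}
  B1 = {p1, q1}
  B2 = {p2, q2}
  B3 = {p3, q3}
p0 ∈ B0, q0 ∈ B0 → same block
Bisimilar ⇒ trace-equivalent.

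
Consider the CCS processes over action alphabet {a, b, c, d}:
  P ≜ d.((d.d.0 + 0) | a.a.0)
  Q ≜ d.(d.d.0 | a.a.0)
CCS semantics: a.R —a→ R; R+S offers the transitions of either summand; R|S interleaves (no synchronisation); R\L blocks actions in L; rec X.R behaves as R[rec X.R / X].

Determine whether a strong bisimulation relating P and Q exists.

P ~ Q

LTS(P): 10 reachable states
  p0 = d.((d.d.0 + 0) | a.a.0) → ··d··> p1
  p1 = (d.d.0 + 0) | a.a.0 → ··a··> p2, ··d··> p3
  p2 = (d.d.0 + 0) | a.0 → ··a··> p4, ··d··> p5
  p3 = d.0 | a.a.0 → ··a··> p5, ··d··> p6
  p4 = (d.d.0 + 0) | 0 → ··d··> p7
  p5 = d.0 | a.0 → ··a··> p7, ··d··> p8
  p6 = 0 | a.a.0 → ··a··> p8
  p7 = d.0 | 0 → ··d··> p9
  p8 = 0 | a.0 → ··a··> p9
  p9 = 0 | 0 → ·
LTS(Q): 10 reachable states
  q0 = d.(d.d.0 | a.a.0) → ··d··> q1
  q1 = d.d.0 | a.a.0 → ··a··> q2, ··d··> q3
  q2 = d.d.0 | a.0 → ··a··> q4, ··d··> q5
  q3 = d.0 | a.a.0 → ··a··> q5, ··d··> q6
  q4 = d.d.0 | 0 → ··d··> q7
  q5 = d.0 | a.0 → ··a··> q7, ··d··> q8
  q6 = 0 | a.a.0 → ··a··> q8
  q7 = d.0 | 0 → ··d··> q9
  q8 = 0 | a.0 → ··a··> q9
  q9 = 0 | 0 → ·
Coarsest stable partition (strong bisimilarity classes):
  B0 = {p0, q0}
  B1 = {p1, q1}
  B2 = {p2, q2}
  B3 = {p4, q4}
  B4 = {p7, q7}
  B5 = {p9, q9}
  B6 = {p5, q5}
  B7 = {p8, q8}
  B8 = {p3, q3}
  B9 = {p6, q6}
p0 ∈ B0, q0 ∈ B0 → same block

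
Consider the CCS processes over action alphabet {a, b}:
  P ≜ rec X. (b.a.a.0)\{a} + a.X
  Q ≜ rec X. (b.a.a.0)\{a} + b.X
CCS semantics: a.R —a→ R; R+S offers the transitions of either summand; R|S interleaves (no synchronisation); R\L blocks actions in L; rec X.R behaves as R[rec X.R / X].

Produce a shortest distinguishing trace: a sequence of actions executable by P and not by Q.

Reachable graph of P (2 states):
  p0 = rec X. (b.a.a.0)\{a} + a.X has moves --a--▸ p0, --b--▸ p1
  p1 = (a.a.0)\{a} has moves (no moves)
Reachable graph of Q (2 states):
  q0 = rec X. (b.a.a.0)\{a} + b.X has moves --b--▸ q0, --b--▸ q1
  q1 = (a.a.0)\{a} has moves (no moves)
Executing a from P (initial set {p0}):
  after a @ step 1: {p0}
  P completes σ.
Executing a from Q (initial set {q0}):
  after a @ step 1: ∅  — Q cannot continue

a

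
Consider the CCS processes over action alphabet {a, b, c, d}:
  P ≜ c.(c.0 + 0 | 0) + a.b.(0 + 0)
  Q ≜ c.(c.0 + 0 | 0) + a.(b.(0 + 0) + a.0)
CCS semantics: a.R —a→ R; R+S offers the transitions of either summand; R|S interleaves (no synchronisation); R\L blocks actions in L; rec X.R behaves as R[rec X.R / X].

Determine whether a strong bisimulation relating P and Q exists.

NO

LTS(P): 5 reachable states
  p0 = c.(c.0 + 0 | 0) + a.b.(0 + 0) → ··a··> p1, ··c··> p2
  p1 = b.(0 + 0) → ··b··> p3
  p2 = c.0 + 0 | 0 → ··c··> p4
  p3 = 0 + 0 → ·
  p4 = 0 → ·
LTS(Q): 5 reachable states
  q0 = c.(c.0 + 0 | 0) + a.(b.(0 + 0) + a.0) → ··a··> q1, ··c··> q2
  q1 = b.(0 + 0) + a.0 → ··a··> q3, ··b··> q4
  q2 = c.0 + 0 | 0 → ··c··> q3
  q3 = 0 → ·
  q4 = 0 + 0 → ·
Bisimilarity quotient blocks:
  B0 = {p0}
  B1 = {p2, q2}
  B2 = {p3, p4, q3, q4}
  B3 = {p1}
  B4 = {q0}
  B5 = {q1}
p0 ∈ B0, q0 ∈ B4 → different blocks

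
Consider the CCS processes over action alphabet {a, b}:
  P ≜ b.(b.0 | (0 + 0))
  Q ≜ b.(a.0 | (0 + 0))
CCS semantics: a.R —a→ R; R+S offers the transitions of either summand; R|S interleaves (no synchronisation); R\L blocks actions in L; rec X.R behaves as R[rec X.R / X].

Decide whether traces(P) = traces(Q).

Reachable graph of P (3 states):
  u0 = b.(b.0 | (0 + 0)) has moves ··b··> u1
  u1 = b.0 | (0 + 0) has moves ··b··> u2
  u2 = 0 | (0 + 0) has moves ·
Reachable graph of Q (3 states):
  v0 = b.(a.0 | (0 + 0)) has moves ··b··> v1
  v1 = a.0 | (0 + 0) has moves ··a··> v2
  v2 = 0 | (0 + 0) has moves ·
Run σ = ⟨bb⟩ on P: start {u0}
  [1] b ⇒ {u1}
  [2] b ⇒ {u2}
  — P admits the full trace.
Run σ = ⟨bb⟩ on Q: start {v0}
  [1] b ⇒ {v1}
  [2] b ⇒ ∅ (Q stuck)

trace-distinct — witness ⟨bb⟩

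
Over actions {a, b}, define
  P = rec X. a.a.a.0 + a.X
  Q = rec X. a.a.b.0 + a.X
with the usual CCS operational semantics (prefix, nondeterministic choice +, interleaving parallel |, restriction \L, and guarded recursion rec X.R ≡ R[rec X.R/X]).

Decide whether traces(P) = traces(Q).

Reachable graph of P (4 states):
  m0 = rec X. a.a.a.0 + a.X has moves —a→ m0, —a→ m1
  m1 = a.a.0 has moves —a→ m2
  m2 = a.0 has moves —a→ m3
  m3 = 0 has moves stopped
Reachable graph of Q (4 states):
  n0 = rec X. a.a.b.0 + a.X has moves —a→ n0, —a→ n1
  n1 = a.b.0 has moves —a→ n2
  n2 = b.0 has moves —b→ n3
  n3 = 0 has moves stopped
Executing aab from Q (initial set {n0}):
  step 1 (a): {n0, n1}
  step 2 (a): {n0, n1, n2}
  step 3 (b): {n3}
  ✓ Q
Executing aab from P (initial set {m0}):
  step 1 (a): {m0, m1}
  step 2 (a): {m0, m1, m2}
  step 3 (b): ∅ (P stuck)

NO — witness ⟨aab⟩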